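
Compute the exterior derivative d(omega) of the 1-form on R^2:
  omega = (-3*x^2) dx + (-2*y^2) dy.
d(omega) = 0

For a 1-form omega = sum_i f_i dx_i, the exterior derivative is
  d(omega) = sum_{i < j} (∂f_j/∂x_i - ∂f_i/∂x_j) dx_i ∧ dx_j.

Assembling: d(omega) = 0.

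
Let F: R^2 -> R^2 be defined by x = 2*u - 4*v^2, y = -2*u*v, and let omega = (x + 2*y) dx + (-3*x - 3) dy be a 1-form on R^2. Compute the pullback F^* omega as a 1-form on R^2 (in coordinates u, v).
F^* omega = (4*u*v + 4*u - 24*v^3 - 8*v^2 + 6*v) du + (12*u^2 + 8*u*v^2 - 16*u*v + 6*u + 32*v^3) dv

Using F^*(f dg) = (f ∘ F) d(g ∘ F), substitute each coordinate x_i by F_i(u, v) in f_i, and replace dx_i by d F_i = (∂F_i/∂u) du + (∂F_i/∂v) dv.
  For the x component: f_1(F) = -4*u*v + 2*u - 4*v^2; d F_1 = (2) du + (-8*v) dv
  For the y component: f_2(F) = -6*u + 12*v^2 - 3; d F_2 = (-2*v) du + (-2*u) dv
Combining and collecting du, dv coefficients:
  coeff of du: 4*u*v + 4*u - 24*v^3 - 8*v^2 + 6*v
  coeff of dv: 12*u^2 + 8*u*v^2 - 16*u*v + 6*u + 32*v^3
F^* omega = (4*u*v + 4*u - 24*v^3 - 8*v^2 + 6*v) du + (12*u^2 + 8*u*v^2 - 16*u*v + 6*u + 32*v^3) dv.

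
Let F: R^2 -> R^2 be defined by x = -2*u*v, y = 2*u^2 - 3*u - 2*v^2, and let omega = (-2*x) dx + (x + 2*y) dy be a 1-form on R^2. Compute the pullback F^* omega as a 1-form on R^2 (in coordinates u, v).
F^* omega = (16*u^3 - 8*u^2*v - 36*u^2 - 24*u*v^2 + 6*u*v + 18*u + 12*v^2) du + (8*v*(-3*u^2 + u*v + 3*u + 2*v^2)) dv

Using F^*(f dg) = (f ∘ F) d(g ∘ F), substitute each coordinate x_i by F_i(u, v) in f_i, and replace dx_i by d F_i = (∂F_i/∂u) du + (∂F_i/∂v) dv.
  For the x component: f_1(F) = 4*u*v; d F_1 = (-2*v) du + (-2*u) dv
  For the y component: f_2(F) = 4*u^2 - 2*u*v - 6*u - 4*v^2; d F_2 = (4*u - 3) du + (-4*v) dv
Combining and collecting du, dv coefficients:
  coeff of du: 16*u^3 - 8*u^2*v - 36*u^2 - 24*u*v^2 + 6*u*v + 18*u + 12*v^2
  coeff of dv: 8*v*(-3*u^2 + u*v + 3*u + 2*v^2)
F^* omega = (16*u^3 - 8*u^2*v - 36*u^2 - 24*u*v^2 + 6*u*v + 18*u + 12*v^2) du + (8*v*(-3*u^2 + u*v + 3*u + 2*v^2)) dv.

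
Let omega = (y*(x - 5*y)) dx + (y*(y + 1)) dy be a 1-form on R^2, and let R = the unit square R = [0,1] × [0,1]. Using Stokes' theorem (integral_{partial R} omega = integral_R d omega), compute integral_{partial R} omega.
integral_(partial R) omega = 9/2

Stokes: integral_partial_R omega = integral_R d omega with d omega = (∂Q/∂x - ∂P/∂y) dx ∧ dy.
  ∂Q/∂x = 0
  ∂P/∂y = x - 10*y
  integrand = ∂Q/∂x - ∂P/∂y = -x + 10*y.
Integrating over R: integral_0^1 integral_0^1 (-x + 10*y) dx dy = 9/2.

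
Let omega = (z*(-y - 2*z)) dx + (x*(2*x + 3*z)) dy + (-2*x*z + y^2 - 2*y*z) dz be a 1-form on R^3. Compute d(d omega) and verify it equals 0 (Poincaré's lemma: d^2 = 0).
d(d omega) = 0

Step 1: d omega = sum_{i<j} (∂f_j/∂x_i - ∂f_i/∂x_j) dx_i ∧ dx_j:
  coeff of dx ∧ dy: 4*x + 4*z
  coeff of dx ∧ dz: y + 2*z
  coeff of dy ∧ dz: -3*x + 2*y - 2*z
Step 2: Apply d again to each 2-form coefficient. The only possible 3-form in R^3 is dx ∧ dy ∧ dz, with coefficient
  ∂(coeff of dy∧dz)/∂x - ∂(coeff of dx∧dz)/∂y + ∂(coeff of dx∧dy)/∂z
  = ∂/∂x (-3*x + 2*y - 2*z) - ∂/∂y (y + 2*z) + ∂/∂z (4*x + 4*z).
Each of these terms simplifies to sums of mixed partials that cancel in pairs. The result is 0 (by equality of mixed partials for smooth functions — Schwarz / Clairaut).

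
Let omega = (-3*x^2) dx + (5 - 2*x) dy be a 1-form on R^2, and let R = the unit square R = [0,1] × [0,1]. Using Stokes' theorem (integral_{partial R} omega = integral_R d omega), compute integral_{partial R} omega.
integral_(partial R) omega = -2

Stokes: integral_partial_R omega = integral_R d omega with d omega = (∂Q/∂x - ∂P/∂y) dx ∧ dy.
  ∂Q/∂x = -2
  ∂P/∂y = 0
  integrand = ∂Q/∂x - ∂P/∂y = -2.
Integrating over R: integral_0^1 integral_0^1 (-2) dx dy = -2.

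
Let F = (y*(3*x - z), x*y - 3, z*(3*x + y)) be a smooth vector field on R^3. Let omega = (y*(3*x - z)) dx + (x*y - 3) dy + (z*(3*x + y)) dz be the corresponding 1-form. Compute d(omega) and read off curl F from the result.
d(omega) = (z) dy ∧ dz + (-y - 3*z) dz ∧ dx + (-3*x + y + z) dx ∧ dy; curl F = (z, -y - 3*z, -3*x + y + z)

d omega = sum_{i<j} (∂f_j/∂x_i - ∂f_i/∂x_j) dx_i ∧ dx_j. Under the identification (dy ∧ dz, dz ∧ dx, dx ∧ dy) ↔ (e_x, e_y, e_z), the coefficients are exactly the components of curl F. Compute:
  ∂R/∂y - ∂Q/∂z = (z) - (0) = z
  ∂P/∂z - ∂R/∂x = (-y) - (3*z) = -y - 3*z
  ∂Q/∂x - ∂P/∂y = (y) - (3*x - z) = -3*x + y + z.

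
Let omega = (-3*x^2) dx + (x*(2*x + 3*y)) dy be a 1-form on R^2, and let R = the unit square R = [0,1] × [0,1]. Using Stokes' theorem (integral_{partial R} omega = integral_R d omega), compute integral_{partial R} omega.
integral_(partial R) omega = 7/2

Stokes: integral_partial_R omega = integral_R d omega with d omega = (∂Q/∂x - ∂P/∂y) dx ∧ dy.
  ∂Q/∂x = 4*x + 3*y
  ∂P/∂y = 0
  integrand = ∂Q/∂x - ∂P/∂y = 4*x + 3*y.
Integrating over R: integral_0^1 integral_0^1 (4*x + 3*y) dx dy = 7/2.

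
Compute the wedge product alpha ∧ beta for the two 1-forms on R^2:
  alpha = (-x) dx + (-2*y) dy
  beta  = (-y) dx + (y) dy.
alpha ∧ beta = (-y*(x + 2*y)) dx ∧ dy

Distribute the wedge, using dx_i ∧ dx_j = -dx_j ∧ dx_i and dx_i ∧ dx_i = 0. For each pair (i, j) with i < j, the coefficient of dx_i ∧ dx_j in alpha ∧ beta is (alpha_i * beta_j - alpha_j * beta_i). Collecting: alpha ∧ beta = (-y*(x + 2*y)) dx ∧ dy.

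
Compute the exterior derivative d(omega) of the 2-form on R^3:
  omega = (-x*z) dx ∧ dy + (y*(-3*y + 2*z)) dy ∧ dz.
d(omega) = (-x) dx ∧ dy ∧ dz

For a 2-form omega = sum_{i<j} g_{ij} dx_i ∧ dx_j, the exterior derivative is
  d(omega) = sum_{i<j} d(g_{ij}) ∧ dx_i ∧ dx_j = sum_{i<j, k} (∂g_{ij}/∂x_k) dx_k ∧ dx_i ∧ dx_j.
Expand each term, using dx_k ∧ dx_i ∧ dx_j = sgn(permutation) dx_{(a)} ∧ dx_{(b)} ∧ dx_{(c)} with (a < b < c) sorted:
  d(-x*z) includes (∂/∂z)(-x*z) dz = (-x) dz, which multiplied by dx ∧ dy gives (-x) dx ∧ dy ∧ dz
Collecting like 3-forms: d(omega) = (-x) dx ∧ dy ∧ dz.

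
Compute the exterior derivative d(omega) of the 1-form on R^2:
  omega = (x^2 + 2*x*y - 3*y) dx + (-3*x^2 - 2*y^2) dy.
d(omega) = (3 - 8*x) dx ∧ dy

For a 1-form omega = sum_i f_i dx_i, the exterior derivative is
  d(omega) = sum_{i < j} (∂f_j/∂x_i - ∂f_i/∂x_j) dx_i ∧ dx_j.
  coefficient of dx ∧ dy: ∂f_2/∂x - ∂f_1/∂y = ∂(-3*x^2 - 2*y^2)/∂x - ∂(x^2 + 2*x*y - 3*y)/∂y = 3 - 8*x
Assembling: d(omega) = (3 - 8*x) dx ∧ dy.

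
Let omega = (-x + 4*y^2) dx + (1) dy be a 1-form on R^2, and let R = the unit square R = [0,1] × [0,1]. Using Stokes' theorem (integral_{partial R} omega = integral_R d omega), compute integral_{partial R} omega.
integral_(partial R) omega = -4

Stokes: integral_partial_R omega = integral_R d omega with d omega = (∂Q/∂x - ∂P/∂y) dx ∧ dy.
  ∂Q/∂x = 0
  ∂P/∂y = 8*y
  integrand = ∂Q/∂x - ∂P/∂y = -8*y.
Integrating over R: integral_0^1 integral_0^1 (-8*y) dx dy = -4.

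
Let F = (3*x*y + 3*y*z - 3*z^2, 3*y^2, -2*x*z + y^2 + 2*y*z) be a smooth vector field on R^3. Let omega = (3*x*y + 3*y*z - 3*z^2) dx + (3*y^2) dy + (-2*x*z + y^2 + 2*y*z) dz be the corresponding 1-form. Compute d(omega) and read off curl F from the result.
d(omega) = (2*y + 2*z) dy ∧ dz + (3*y - 4*z) dz ∧ dx + (-3*x - 3*z) dx ∧ dy; curl F = (2*y + 2*z, 3*y - 4*z, -3*x - 3*z)

d omega = sum_{i<j} (∂f_j/∂x_i - ∂f_i/∂x_j) dx_i ∧ dx_j. Under the identification (dy ∧ dz, dz ∧ dx, dx ∧ dy) ↔ (e_x, e_y, e_z), the coefficients are exactly the components of curl F. Compute:
  ∂R/∂y - ∂Q/∂z = (2*y + 2*z) - (0) = 2*y + 2*z
  ∂P/∂z - ∂R/∂x = (3*y - 6*z) - (-2*z) = 3*y - 4*z
  ∂Q/∂x - ∂P/∂y = (0) - (3*x + 3*z) = -3*x - 3*z.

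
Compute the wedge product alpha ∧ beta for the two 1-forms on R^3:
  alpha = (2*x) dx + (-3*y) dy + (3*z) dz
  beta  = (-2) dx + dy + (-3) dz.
alpha ∧ beta = (2*x - 6*y) dx ∧ dy + (-6*x + 6*z) dx ∧ dz + (9*y - 3*z) dy ∧ dz

Distribute the wedge, using dx_i ∧ dx_j = -dx_j ∧ dx_i and dx_i ∧ dx_i = 0. For each pair (i, j) with i < j, the coefficient of dx_i ∧ dx_j in alpha ∧ beta is (alpha_i * beta_j - alpha_j * beta_i). Collecting: alpha ∧ beta = (2*x - 6*y) dx ∧ dy + (-6*x + 6*z) dx ∧ dz + (9*y - 3*z) dy ∧ dz.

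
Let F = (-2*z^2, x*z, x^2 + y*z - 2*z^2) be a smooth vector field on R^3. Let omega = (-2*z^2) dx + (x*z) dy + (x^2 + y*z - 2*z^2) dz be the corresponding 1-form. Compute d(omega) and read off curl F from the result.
d(omega) = (-x + z) dy ∧ dz + (-2*x - 4*z) dz ∧ dx + (z) dx ∧ dy; curl F = (-x + z, -2*x - 4*z, z)

d omega = sum_{i<j} (∂f_j/∂x_i - ∂f_i/∂x_j) dx_i ∧ dx_j. Under the identification (dy ∧ dz, dz ∧ dx, dx ∧ dy) ↔ (e_x, e_y, e_z), the coefficients are exactly the components of curl F. Compute:
  ∂R/∂y - ∂Q/∂z = (z) - (x) = -x + z
  ∂P/∂z - ∂R/∂x = (-4*z) - (2*x) = -2*x - 4*z
  ∂Q/∂x - ∂P/∂y = (z) - (0) = z.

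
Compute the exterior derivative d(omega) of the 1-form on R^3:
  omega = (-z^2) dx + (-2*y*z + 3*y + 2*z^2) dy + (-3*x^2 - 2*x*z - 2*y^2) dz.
d(omega) = (-6*x) dx ∧ dz + (-2*y - 4*z) dy ∧ dz

For a 1-form omega = sum_i f_i dx_i, the exterior derivative is
  d(omega) = sum_{i < j} (∂f_j/∂x_i - ∂f_i/∂x_j) dx_i ∧ dx_j.
  coefficient of dx ∧ dz: ∂f_3/∂x - ∂f_1/∂z = ∂(-3*x^2 - 2*x*z - 2*y^2)/∂x - ∂(-z^2)/∂z = -6*x
  coefficient of dy ∧ dz: ∂f_3/∂y - ∂f_2/∂z = ∂(-3*x^2 - 2*x*z - 2*y^2)/∂y - ∂(-2*y*z + 3*y + 2*z^2)/∂z = -2*y - 4*z
Assembling: d(omega) = (-6*x) dx ∧ dz + (-2*y - 4*z) dy ∧ dz.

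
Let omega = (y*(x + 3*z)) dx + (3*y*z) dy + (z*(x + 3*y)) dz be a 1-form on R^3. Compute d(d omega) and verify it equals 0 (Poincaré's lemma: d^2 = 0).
d(d omega) = 0

Step 1: d omega = sum_{i<j} (∂f_j/∂x_i - ∂f_i/∂x_j) dx_i ∧ dx_j:
  coeff of dx ∧ dy: -x - 3*z
  coeff of dx ∧ dz: -3*y + z
  coeff of dy ∧ dz: -3*y + 3*z
Step 2: Apply d again to each 2-form coefficient. The only possible 3-form in R^3 is dx ∧ dy ∧ dz, with coefficient
  ∂(coeff of dy∧dz)/∂x - ∂(coeff of dx∧dz)/∂y + ∂(coeff of dx∧dy)/∂z
  = ∂/∂x (-3*y + 3*z) - ∂/∂y (-3*y + z) + ∂/∂z (-x - 3*z).
Each of these terms simplifies to sums of mixed partials that cancel in pairs. The result is 0 (by equality of mixed partials for smooth functions — Schwarz / Clairaut).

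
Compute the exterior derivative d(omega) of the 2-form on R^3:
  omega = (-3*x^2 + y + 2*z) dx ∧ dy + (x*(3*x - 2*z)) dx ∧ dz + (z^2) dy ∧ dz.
d(omega) = (2) dx ∧ dy ∧ dz

For a 2-form omega = sum_{i<j} g_{ij} dx_i ∧ dx_j, the exterior derivative is
  d(omega) = sum_{i<j} d(g_{ij}) ∧ dx_i ∧ dx_j = sum_{i<j, k} (∂g_{ij}/∂x_k) dx_k ∧ dx_i ∧ dx_j.
Expand each term, using dx_k ∧ dx_i ∧ dx_j = sgn(permutation) dx_{(a)} ∧ dx_{(b)} ∧ dx_{(c)} with (a < b < c) sorted:
  d(-3*x^2 + y + 2*z) includes (∂/∂z)(-3*x^2 + y + 2*z) dz = (2) dz, which multiplied by dx ∧ dy gives (2) dx ∧ dy ∧ dz
Collecting like 3-forms: d(omega) = (2) dx ∧ dy ∧ dz.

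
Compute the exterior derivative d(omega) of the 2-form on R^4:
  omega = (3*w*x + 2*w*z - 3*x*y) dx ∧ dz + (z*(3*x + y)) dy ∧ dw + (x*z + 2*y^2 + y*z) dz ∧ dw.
d(omega) = (3*x) dx ∧ dy ∧ dz + (3*x + 3*z) dx ∧ dz ∧ dw + (3*z) dx ∧ dy ∧ dw + (-3*x + 3*y + z) dy ∧ dz ∧ dw

For a 2-form omega = sum_{i<j} g_{ij} dx_i ∧ dx_j, the exterior derivative is
  d(omega) = sum_{i<j} d(g_{ij}) ∧ dx_i ∧ dx_j = sum_{i<j, k} (∂g_{ij}/∂x_k) dx_k ∧ dx_i ∧ dx_j.
Expand each term, using dx_k ∧ dx_i ∧ dx_j = sgn(permutation) dx_{(a)} ∧ dx_{(b)} ∧ dx_{(c)} with (a < b < c) sorted:
  d(3*w*x + 2*w*z - 3*x*y) includes (∂/∂y)(3*w*x + 2*w*z - 3*x*y) dy = (-3*x) dy, which multiplied by dx ∧ dz gives (3*x) dx ∧ dy ∧ dz
  d(3*w*x + 2*w*z - 3*x*y) includes (∂/∂w)(3*w*x + 2*w*z - 3*x*y) dw = (3*x + 2*z) dw, which multiplied by dx ∧ dz gives (3*x + 2*z) dx ∧ dz ∧ dw
  d(z*(3*x + y)) includes (∂/∂x)(z*(3*x + y)) dx = (3*z) dx, which multiplied by dy ∧ dw gives (3*z) dx ∧ dy ∧ dw
  d(z*(3*x + y)) includes (∂/∂z)(z*(3*x + y)) dz = (3*x + y) dz, which multiplied by dy ∧ dw gives (-3*x - y) dy ∧ dz ∧ dw
  d(x*z + 2*y^2 + y*z) includes (∂/∂x)(x*z + 2*y^2 + y*z) dx = (z) dx, which multiplied by dz ∧ dw gives (z) dx ∧ dz ∧ dw
  d(x*z + 2*y^2 + y*z) includes (∂/∂y)(x*z + 2*y^2 + y*z) dy = (4*y + z) dy, which multiplied by dz ∧ dw gives (4*y + z) dy ∧ dz ∧ dw
Collecting like 3-forms: d(omega) = (3*x) dx ∧ dy ∧ dz + (3*x + 3*z) dx ∧ dz ∧ dw + (3*z) dx ∧ dy ∧ dw + (-3*x + 3*y + z) dy ∧ dz ∧ dw.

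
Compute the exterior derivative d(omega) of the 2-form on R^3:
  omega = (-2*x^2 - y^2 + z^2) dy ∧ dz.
d(omega) = (-4*x) dx ∧ dy ∧ dz

For a 2-form omega = sum_{i<j} g_{ij} dx_i ∧ dx_j, the exterior derivative is
  d(omega) = sum_{i<j} d(g_{ij}) ∧ dx_i ∧ dx_j = sum_{i<j, k} (∂g_{ij}/∂x_k) dx_k ∧ dx_i ∧ dx_j.
Expand each term, using dx_k ∧ dx_i ∧ dx_j = sgn(permutation) dx_{(a)} ∧ dx_{(b)} ∧ dx_{(c)} with (a < b < c) sorted:
  d(-2*x^2 - y^2 + z^2) includes (∂/∂x)(-2*x^2 - y^2 + z^2) dx = (-4*x) dx, which multiplied by dy ∧ dz gives (-4*x) dx ∧ dy ∧ dz
Collecting like 3-forms: d(omega) = (-4*x) dx ∧ dy ∧ dz.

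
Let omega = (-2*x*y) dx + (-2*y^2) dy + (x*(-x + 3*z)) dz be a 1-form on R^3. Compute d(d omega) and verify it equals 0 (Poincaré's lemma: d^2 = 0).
d(d omega) = 0

Step 1: d omega = sum_{i<j} (∂f_j/∂x_i - ∂f_i/∂x_j) dx_i ∧ dx_j:
  coeff of dx ∧ dy: 2*x
  coeff of dx ∧ dz: -2*x + 3*z
  coeff of dy ∧ dz: 0
Step 2: Apply d again to each 2-form coefficient. The only possible 3-form in R^3 is dx ∧ dy ∧ dz, with coefficient
  ∂(coeff of dy∧dz)/∂x - ∂(coeff of dx∧dz)/∂y + ∂(coeff of dx∧dy)/∂z
  = ∂/∂x (0) - ∂/∂y (-2*x + 3*z) + ∂/∂z (2*x).
Each of these terms simplifies to sums of mixed partials that cancel in pairs. The result is 0 (by equality of mixed partials for smooth functions — Schwarz / Clairaut).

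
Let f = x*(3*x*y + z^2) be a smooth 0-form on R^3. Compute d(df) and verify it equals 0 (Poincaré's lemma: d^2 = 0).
d(df) = 0

Step 1: df = sum_i (∂f/∂x_i) dx_i = (6*x*y + z^2) dx + (3*x^2) dy + (2*x*z) dz.
Step 2: Apply d again. Using the 1-form formula, the coefficient of dx ∧ dy in d(df) is ∂^2 f/∂x ∂y - ∂^2 f/∂y ∂x = (6*x) - (6*x) = 0 (equality of mixed partials for smooth f).
Similarly for dx ∧ dz and dy ∧ dz — all coefficients vanish. So d(df) = 0.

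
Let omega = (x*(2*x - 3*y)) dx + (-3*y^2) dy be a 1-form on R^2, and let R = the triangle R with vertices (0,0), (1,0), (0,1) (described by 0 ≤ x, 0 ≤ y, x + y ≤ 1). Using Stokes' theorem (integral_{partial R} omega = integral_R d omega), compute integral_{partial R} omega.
integral_(partial R) omega = 1/2

Stokes: integral_partial_R omega = integral_R d omega with d omega = (∂Q/∂x - ∂P/∂y) dx ∧ dy.
  ∂Q/∂x = 0
  ∂P/∂y = -3*x
  integrand = ∂Q/∂x - ∂P/∂y = 3*x.
Integrating over R: integral_0^1 integral_0^{1-x} (3*x) dy dx = 1/2.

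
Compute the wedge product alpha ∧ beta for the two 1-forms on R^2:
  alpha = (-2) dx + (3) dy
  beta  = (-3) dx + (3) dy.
alpha ∧ beta = (3) dx ∧ dy

Distribute the wedge, using dx_i ∧ dx_j = -dx_j ∧ dx_i and dx_i ∧ dx_i = 0. For each pair (i, j) with i < j, the coefficient of dx_i ∧ dx_j in alpha ∧ beta is (alpha_i * beta_j - alpha_j * beta_i). Collecting: alpha ∧ beta = (3) dx ∧ dy.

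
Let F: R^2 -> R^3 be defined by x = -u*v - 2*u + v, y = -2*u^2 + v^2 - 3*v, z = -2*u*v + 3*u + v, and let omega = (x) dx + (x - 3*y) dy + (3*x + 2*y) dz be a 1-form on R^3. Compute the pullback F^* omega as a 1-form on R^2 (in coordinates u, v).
F^* omega = (-24*u^3 + 12*u^2*v - 4*u^2 + 19*u*v^2 - 33*u*v - 14*u - 4*v^3 + 11*v^2 - 11*v) du + (8*u^3 + 19*u^2*v - 8*u^2 - 6*u*v^2 - 2*u - 6*v^3 + 31*v^2 - 32*v) dv

Using F^*(f dg) = (f ∘ F) d(g ∘ F), substitute each coordinate x_i by F_i(u, v) in f_i, and replace dx_i by d F_i = (∂F_i/∂u) du + (∂F_i/∂v) dv.
  For the x component: f_1(F) = -u*v - 2*u + v; d F_1 = (-v - 2) du + (1 - u) dv
  For the y component: f_2(F) = 6*u^2 - u*v - 2*u - 3*v^2 + 10*v; d F_2 = (-4*u) du + (2*v - 3) dv
  For the z component: f_3(F) = -4*u^2 - 3*u*v - 6*u + 2*v^2 - 3*v; d F_3 = (3 - 2*v) du + (1 - 2*u) dv
Combining and collecting du, dv coefficients:
  coeff of du: -24*u^3 + 12*u^2*v - 4*u^2 + 19*u*v^2 - 33*u*v - 14*u - 4*v^3 + 11*v^2 - 11*v
  coeff of dv: 8*u^3 + 19*u^2*v - 8*u^2 - 6*u*v^2 - 2*u - 6*v^3 + 31*v^2 - 32*v
F^* omega = (-24*u^3 + 12*u^2*v - 4*u^2 + 19*u*v^2 - 33*u*v - 14*u - 4*v^3 + 11*v^2 - 11*v) du + (8*u^3 + 19*u^2*v - 8*u^2 - 6*u*v^2 - 2*u - 6*v^3 + 31*v^2 - 32*v) dv.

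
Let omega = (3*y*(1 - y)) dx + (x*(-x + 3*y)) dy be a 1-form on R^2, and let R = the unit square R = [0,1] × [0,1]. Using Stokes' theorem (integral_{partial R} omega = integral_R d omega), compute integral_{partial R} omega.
integral_(partial R) omega = 1/2

Stokes: integral_partial_R omega = integral_R d omega with d omega = (∂Q/∂x - ∂P/∂y) dx ∧ dy.
  ∂Q/∂x = -2*x + 3*y
  ∂P/∂y = 3 - 6*y
  integrand = ∂Q/∂x - ∂P/∂y = -2*x + 9*y - 3.
Integrating over R: integral_0^1 integral_0^1 (-2*x + 9*y - 3) dx dy = 1/2.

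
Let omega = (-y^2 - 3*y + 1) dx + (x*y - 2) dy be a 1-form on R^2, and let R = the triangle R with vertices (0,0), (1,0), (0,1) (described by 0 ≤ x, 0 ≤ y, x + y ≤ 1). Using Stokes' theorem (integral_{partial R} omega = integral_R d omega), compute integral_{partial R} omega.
integral_(partial R) omega = 2

Stokes: integral_partial_R omega = integral_R d omega with d omega = (∂Q/∂x - ∂P/∂y) dx ∧ dy.
  ∂Q/∂x = y
  ∂P/∂y = -2*y - 3
  integrand = ∂Q/∂x - ∂P/∂y = 3*y + 3.
Integrating over R: integral_0^1 integral_0^{1-x} (3*y + 3) dy dx = 2.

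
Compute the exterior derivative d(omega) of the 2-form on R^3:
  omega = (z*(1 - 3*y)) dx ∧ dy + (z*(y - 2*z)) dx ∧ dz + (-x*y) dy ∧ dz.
d(omega) = (-4*y - z + 1) dx ∧ dy ∧ dz

For a 2-form omega = sum_{i<j} g_{ij} dx_i ∧ dx_j, the exterior derivative is
  d(omega) = sum_{i<j} d(g_{ij}) ∧ dx_i ∧ dx_j = sum_{i<j, k} (∂g_{ij}/∂x_k) dx_k ∧ dx_i ∧ dx_j.
Expand each term, using dx_k ∧ dx_i ∧ dx_j = sgn(permutation) dx_{(a)} ∧ dx_{(b)} ∧ dx_{(c)} with (a < b < c) sorted:
  d(z*(1 - 3*y)) includes (∂/∂z)(z*(1 - 3*y)) dz = (1 - 3*y) dz, which multiplied by dx ∧ dy gives (1 - 3*y) dx ∧ dy ∧ dz
  d(z*(y - 2*z)) includes (∂/∂y)(z*(y - 2*z)) dy = (z) dy, which multiplied by dx ∧ dz gives (-z) dx ∧ dy ∧ dz
  d(-x*y) includes (∂/∂x)(-x*y) dx = (-y) dx, which multiplied by dy ∧ dz gives (-y) dx ∧ dy ∧ dz
Collecting like 3-forms: d(omega) = (-4*y - z + 1) dx ∧ dy ∧ dz.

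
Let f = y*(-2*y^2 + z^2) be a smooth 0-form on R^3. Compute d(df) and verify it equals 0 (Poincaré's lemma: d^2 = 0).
d(df) = 0

Step 1: df = sum_i (∂f/∂x_i) dx_i = (0) dx + (-6*y^2 + z^2) dy + (2*y*z) dz.
Step 2: Apply d again. Using the 1-form formula, the coefficient of dx ∧ dy in d(df) is ∂^2 f/∂x ∂y - ∂^2 f/∂y ∂x = (0) - (0) = 0 (equality of mixed partials for smooth f).
Similarly for dx ∧ dz and dy ∧ dz — all coefficients vanish. So d(df) = 0.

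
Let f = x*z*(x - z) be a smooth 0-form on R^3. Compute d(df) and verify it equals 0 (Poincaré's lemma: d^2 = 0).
d(df) = 0

Step 1: df = sum_i (∂f/∂x_i) dx_i = (z*(2*x - z)) dx + (0) dy + (x*(x - 2*z)) dz.
Step 2: Apply d again. Using the 1-form formula, the coefficient of dx ∧ dy in d(df) is ∂^2 f/∂x ∂y - ∂^2 f/∂y ∂x = (0) - (0) = 0 (equality of mixed partials for smooth f).
Similarly for dx ∧ dz and dy ∧ dz — all coefficients vanish. So d(df) = 0.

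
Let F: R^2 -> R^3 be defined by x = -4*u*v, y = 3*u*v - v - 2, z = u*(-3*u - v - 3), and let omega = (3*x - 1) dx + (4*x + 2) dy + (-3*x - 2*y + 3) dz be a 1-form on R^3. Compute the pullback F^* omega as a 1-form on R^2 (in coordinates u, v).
F^* omega = (-36*u^2*v - 6*u*v^2 - 30*u*v - 42*u - 2*v^2 - 3*v - 21) du + (-6*u^2*v + 14*u*v + 3*u - 2) dv

Using F^*(f dg) = (f ∘ F) d(g ∘ F), substitute each coordinate x_i by F_i(u, v) in f_i, and replace dx_i by d F_i = (∂F_i/∂u) du + (∂F_i/∂v) dv.
  For the x component: f_1(F) = -12*u*v - 1; d F_1 = (-4*v) du + (-4*u) dv
  For the y component: f_2(F) = -16*u*v + 2; d F_2 = (3*v) du + (3*u - 1) dv
  For the z component: f_3(F) = 6*u*v + 2*v + 7; d F_3 = (-6*u - v - 3) du + (-u) dv
Combining and collecting du, dv coefficients:
  coeff of du: -36*u^2*v - 6*u*v^2 - 30*u*v - 42*u - 2*v^2 - 3*v - 21
  coeff of dv: -6*u^2*v + 14*u*v + 3*u - 2
F^* omega = (-36*u^2*v - 6*u*v^2 - 30*u*v - 42*u - 2*v^2 - 3*v - 21) du + (-6*u^2*v + 14*u*v + 3*u - 2) dv.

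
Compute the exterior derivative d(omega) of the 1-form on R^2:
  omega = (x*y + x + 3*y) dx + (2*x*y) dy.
d(omega) = (-x + 2*y - 3) dx ∧ dy

For a 1-form omega = sum_i f_i dx_i, the exterior derivative is
  d(omega) = sum_{i < j} (∂f_j/∂x_i - ∂f_i/∂x_j) dx_i ∧ dx_j.
  coefficient of dx ∧ dy: ∂f_2/∂x - ∂f_1/∂y = ∂(2*x*y)/∂x - ∂(x*y + x + 3*y)/∂y = -x + 2*y - 3
Assembling: d(omega) = (-x + 2*y - 3) dx ∧ dy.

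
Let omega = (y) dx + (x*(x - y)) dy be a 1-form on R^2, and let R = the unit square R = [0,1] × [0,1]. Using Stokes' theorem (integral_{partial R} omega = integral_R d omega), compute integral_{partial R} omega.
integral_(partial R) omega = -1/2

Stokes: integral_partial_R omega = integral_R d omega with d omega = (∂Q/∂x - ∂P/∂y) dx ∧ dy.
  ∂Q/∂x = 2*x - y
  ∂P/∂y = 1
  integrand = ∂Q/∂x - ∂P/∂y = 2*x - y - 1.
Integrating over R: integral_0^1 integral_0^1 (2*x - y - 1) dx dy = -1/2.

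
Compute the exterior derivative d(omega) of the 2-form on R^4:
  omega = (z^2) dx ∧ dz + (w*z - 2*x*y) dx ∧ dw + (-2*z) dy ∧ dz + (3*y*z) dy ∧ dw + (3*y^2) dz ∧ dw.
d(omega) = (2*x) dx ∧ dy ∧ dw + (-w) dx ∧ dz ∧ dw + (3*y) dy ∧ dz ∧ dw

For a 2-form omega = sum_{i<j} g_{ij} dx_i ∧ dx_j, the exterior derivative is
  d(omega) = sum_{i<j} d(g_{ij}) ∧ dx_i ∧ dx_j = sum_{i<j, k} (∂g_{ij}/∂x_k) dx_k ∧ dx_i ∧ dx_j.
Expand each term, using dx_k ∧ dx_i ∧ dx_j = sgn(permutation) dx_{(a)} ∧ dx_{(b)} ∧ dx_{(c)} with (a < b < c) sorted:
  d(w*z - 2*x*y) includes (∂/∂y)(w*z - 2*x*y) dy = (-2*x) dy, which multiplied by dx ∧ dw gives (2*x) dx ∧ dy ∧ dw
  d(w*z - 2*x*y) includes (∂/∂z)(w*z - 2*x*y) dz = (w) dz, which multiplied by dx ∧ dw gives (-w) dx ∧ dz ∧ dw
  d(3*y*z) includes (∂/∂z)(3*y*z) dz = (3*y) dz, which multiplied by dy ∧ dw gives (-3*y) dy ∧ dz ∧ dw
  d(3*y^2) includes (∂/∂y)(3*y^2) dy = (6*y) dy, which multiplied by dz ∧ dw gives (6*y) dy ∧ dz ∧ dw
Collecting like 3-forms: d(omega) = (2*x) dx ∧ dy ∧ dw + (-w) dx ∧ dz ∧ dw + (3*y) dy ∧ dz ∧ dw.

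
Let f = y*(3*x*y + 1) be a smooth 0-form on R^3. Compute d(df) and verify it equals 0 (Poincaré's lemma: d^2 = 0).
d(df) = 0

Step 1: df = sum_i (∂f/∂x_i) dx_i = (3*y^2) dx + (6*x*y + 1) dy + (0) dz.
Step 2: Apply d again. Using the 1-form formula, the coefficient of dx ∧ dy in d(df) is ∂^2 f/∂x ∂y - ∂^2 f/∂y ∂x = (6*y) - (6*y) = 0 (equality of mixed partials for smooth f).
Similarly for dx ∧ dz and dy ∧ dz — all coefficients vanish. So d(df) = 0.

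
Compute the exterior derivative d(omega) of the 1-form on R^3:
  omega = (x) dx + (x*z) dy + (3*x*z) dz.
d(omega) = (z) dx ∧ dy + (3*z) dx ∧ dz + (-x) dy ∧ dz

For a 1-form omega = sum_i f_i dx_i, the exterior derivative is
  d(omega) = sum_{i < j} (∂f_j/∂x_i - ∂f_i/∂x_j) dx_i ∧ dx_j.
  coefficient of dx ∧ dy: ∂f_2/∂x - ∂f_1/∂y = ∂(x*z)/∂x - ∂(x)/∂y = z
  coefficient of dx ∧ dz: ∂f_3/∂x - ∂f_1/∂z = ∂(3*x*z)/∂x - ∂(x)/∂z = 3*z
  coefficient of dy ∧ dz: ∂f_3/∂y - ∂f_2/∂z = ∂(3*x*z)/∂y - ∂(x*z)/∂z = -x
Assembling: d(omega) = (z) dx ∧ dy + (3*z) dx ∧ dz + (-x) dy ∧ dz.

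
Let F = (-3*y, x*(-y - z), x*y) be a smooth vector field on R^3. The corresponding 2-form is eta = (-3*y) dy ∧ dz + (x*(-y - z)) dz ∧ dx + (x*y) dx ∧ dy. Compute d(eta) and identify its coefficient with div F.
d(eta) = (-x) dx ∧ dy ∧ dz; div F = -x

For a 2-form in R^3 of the form above, applying d gives a 3-form with coefficient ∂P/∂x + ∂Q/∂y + ∂R/∂z:
  ∂P/∂x = 0
  ∂Q/∂y = -x
  ∂R/∂z = 0
Sum = -x, which is exactly div F.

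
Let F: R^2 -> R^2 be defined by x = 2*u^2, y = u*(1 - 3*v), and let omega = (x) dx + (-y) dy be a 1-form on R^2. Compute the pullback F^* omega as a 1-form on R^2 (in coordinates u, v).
F^* omega = (u*(8*u^2 - 9*v^2 + 6*v - 1)) du + (u^2*(3 - 9*v)) dv

Using F^*(f dg) = (f ∘ F) d(g ∘ F), substitute each coordinate x_i by F_i(u, v) in f_i, and replace dx_i by d F_i = (∂F_i/∂u) du + (∂F_i/∂v) dv.
  For the x component: f_1(F) = 2*u^2; d F_1 = (4*u) du + (0) dv
  For the y component: f_2(F) = u*(3*v - 1); d F_2 = (1 - 3*v) du + (-3*u) dv
Combining and collecting du, dv coefficients:
  coeff of du: u*(8*u^2 - 9*v^2 + 6*v - 1)
  coeff of dv: u^2*(3 - 9*v)
F^* omega = (u*(8*u^2 - 9*v^2 + 6*v - 1)) du + (u^2*(3 - 9*v)) dv.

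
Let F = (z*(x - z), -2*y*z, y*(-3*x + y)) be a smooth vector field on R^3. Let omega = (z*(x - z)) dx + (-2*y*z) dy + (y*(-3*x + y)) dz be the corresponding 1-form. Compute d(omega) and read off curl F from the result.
d(omega) = (-3*x + 4*y) dy ∧ dz + (x + 3*y - 2*z) dz ∧ dx + (0) dx ∧ dy; curl F = (-3*x + 4*y, x + 3*y - 2*z, 0)

d omega = sum_{i<j} (∂f_j/∂x_i - ∂f_i/∂x_j) dx_i ∧ dx_j. Under the identification (dy ∧ dz, dz ∧ dx, dx ∧ dy) ↔ (e_x, e_y, e_z), the coefficients are exactly the components of curl F. Compute:
  ∂R/∂y - ∂Q/∂z = (-3*x + 2*y) - (-2*y) = -3*x + 4*y
  ∂P/∂z - ∂R/∂x = (x - 2*z) - (-3*y) = x + 3*y - 2*z
  ∂Q/∂x - ∂P/∂y = (0) - (0) = 0.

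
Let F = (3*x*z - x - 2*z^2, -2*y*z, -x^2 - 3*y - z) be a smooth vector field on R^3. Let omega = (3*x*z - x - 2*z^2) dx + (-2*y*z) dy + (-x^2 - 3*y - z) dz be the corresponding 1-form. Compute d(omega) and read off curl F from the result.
d(omega) = (2*y - 3) dy ∧ dz + (5*x - 4*z) dz ∧ dx + (0) dx ∧ dy; curl F = (2*y - 3, 5*x - 4*z, 0)

d omega = sum_{i<j} (∂f_j/∂x_i - ∂f_i/∂x_j) dx_i ∧ dx_j. Under the identification (dy ∧ dz, dz ∧ dx, dx ∧ dy) ↔ (e_x, e_y, e_z), the coefficients are exactly the components of curl F. Compute:
  ∂R/∂y - ∂Q/∂z = (-3) - (-2*y) = 2*y - 3
  ∂P/∂z - ∂R/∂x = (3*x - 4*z) - (-2*x) = 5*x - 4*z
  ∂Q/∂x - ∂P/∂y = (0) - (0) = 0.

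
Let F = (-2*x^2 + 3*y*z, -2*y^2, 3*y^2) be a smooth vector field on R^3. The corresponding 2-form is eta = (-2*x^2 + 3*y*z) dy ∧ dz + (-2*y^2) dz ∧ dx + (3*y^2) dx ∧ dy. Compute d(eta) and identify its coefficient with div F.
d(eta) = (-4*x - 4*y) dx ∧ dy ∧ dz; div F = -4*x - 4*y

For a 2-form in R^3 of the form above, applying d gives a 3-form with coefficient ∂P/∂x + ∂Q/∂y + ∂R/∂z:
  ∂P/∂x = -4*x
  ∂Q/∂y = -4*y
  ∂R/∂z = 0
Sum = -4*x - 4*y, which is exactly div F.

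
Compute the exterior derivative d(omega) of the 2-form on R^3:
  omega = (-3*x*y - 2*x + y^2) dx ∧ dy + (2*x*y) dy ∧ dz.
d(omega) = (2*y) dx ∧ dy ∧ dz

For a 2-form omega = sum_{i<j} g_{ij} dx_i ∧ dx_j, the exterior derivative is
  d(omega) = sum_{i<j} d(g_{ij}) ∧ dx_i ∧ dx_j = sum_{i<j, k} (∂g_{ij}/∂x_k) dx_k ∧ dx_i ∧ dx_j.
Expand each term, using dx_k ∧ dx_i ∧ dx_j = sgn(permutation) dx_{(a)} ∧ dx_{(b)} ∧ dx_{(c)} with (a < b < c) sorted:
  d(2*x*y) includes (∂/∂x)(2*x*y) dx = (2*y) dx, which multiplied by dy ∧ dz gives (2*y) dx ∧ dy ∧ dz
Collecting like 3-forms: d(omega) = (2*y) dx ∧ dy ∧ dz.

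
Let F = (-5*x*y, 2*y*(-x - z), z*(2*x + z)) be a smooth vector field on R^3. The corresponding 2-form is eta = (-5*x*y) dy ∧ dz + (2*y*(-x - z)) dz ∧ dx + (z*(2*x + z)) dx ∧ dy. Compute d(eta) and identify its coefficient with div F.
d(eta) = (-5*y) dx ∧ dy ∧ dz; div F = -5*y

For a 2-form in R^3 of the form above, applying d gives a 3-form with coefficient ∂P/∂x + ∂Q/∂y + ∂R/∂z:
  ∂P/∂x = -5*y
  ∂Q/∂y = -2*x - 2*z
  ∂R/∂z = 2*x + 2*z
Sum = -5*y, which is exactly div F.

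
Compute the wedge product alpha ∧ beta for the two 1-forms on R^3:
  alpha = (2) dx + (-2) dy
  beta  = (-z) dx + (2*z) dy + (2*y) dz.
alpha ∧ beta = (2*z) dx ∧ dy + (4*y) dx ∧ dz + (-4*y) dy ∧ dz

Distribute the wedge, using dx_i ∧ dx_j = -dx_j ∧ dx_i and dx_i ∧ dx_i = 0. For each pair (i, j) with i < j, the coefficient of dx_i ∧ dx_j in alpha ∧ beta is (alpha_i * beta_j - alpha_j * beta_i). Collecting: alpha ∧ beta = (2*z) dx ∧ dy + (4*y) dx ∧ dz + (-4*y) dy ∧ dz.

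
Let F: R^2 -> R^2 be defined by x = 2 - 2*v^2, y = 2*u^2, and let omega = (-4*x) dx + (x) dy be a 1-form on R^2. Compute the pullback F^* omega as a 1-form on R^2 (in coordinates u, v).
F^* omega = (8*u*(1 - v^2)) du + (32*v*(1 - v^2)) dv

Using F^*(f dg) = (f ∘ F) d(g ∘ F), substitute each coordinate x_i by F_i(u, v) in f_i, and replace dx_i by d F_i = (∂F_i/∂u) du + (∂F_i/∂v) dv.
  For the x component: f_1(F) = 8*v^2 - 8; d F_1 = (0) du + (-4*v) dv
  For the y component: f_2(F) = 2 - 2*v^2; d F_2 = (4*u) du + (0) dv
Combining and collecting du, dv coefficients:
  coeff of du: 8*u*(1 - v^2)
  coeff of dv: 32*v*(1 - v^2)
F^* omega = (8*u*(1 - v^2)) du + (32*v*(1 - v^2)) dv.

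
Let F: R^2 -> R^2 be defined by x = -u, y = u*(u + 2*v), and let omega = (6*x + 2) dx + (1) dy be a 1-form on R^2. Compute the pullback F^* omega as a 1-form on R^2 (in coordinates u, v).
F^* omega = (8*u + 2*v - 2) du + (2*u) dv

Using F^*(f dg) = (f ∘ F) d(g ∘ F), substitute each coordinate x_i by F_i(u, v) in f_i, and replace dx_i by d F_i = (∂F_i/∂u) du + (∂F_i/∂v) dv.
  For the x component: f_1(F) = 2 - 6*u; d F_1 = (-1) du + (0) dv
  For the y component: f_2(F) = 1; d F_2 = (2*u + 2*v) du + (2*u) dv
Combining and collecting du, dv coefficients:
  coeff of du: 8*u + 2*v - 2
  coeff of dv: 2*u
F^* omega = (8*u + 2*v - 2) du + (2*u) dv.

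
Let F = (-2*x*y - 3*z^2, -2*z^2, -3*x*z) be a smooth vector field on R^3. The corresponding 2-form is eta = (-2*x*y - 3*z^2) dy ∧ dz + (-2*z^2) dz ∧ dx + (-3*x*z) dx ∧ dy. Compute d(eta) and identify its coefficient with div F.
d(eta) = (-3*x - 2*y) dx ∧ dy ∧ dz; div F = -3*x - 2*y

For a 2-form in R^3 of the form above, applying d gives a 3-form with coefficient ∂P/∂x + ∂Q/∂y + ∂R/∂z:
  ∂P/∂x = -2*y
  ∂Q/∂y = 0
  ∂R/∂z = -3*x
Sum = -3*x - 2*y, which is exactly div F.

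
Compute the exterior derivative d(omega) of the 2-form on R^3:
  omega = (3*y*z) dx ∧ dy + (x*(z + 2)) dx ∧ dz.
d(omega) = (3*y) dx ∧ dy ∧ dz

For a 2-form omega = sum_{i<j} g_{ij} dx_i ∧ dx_j, the exterior derivative is
  d(omega) = sum_{i<j} d(g_{ij}) ∧ dx_i ∧ dx_j = sum_{i<j, k} (∂g_{ij}/∂x_k) dx_k ∧ dx_i ∧ dx_j.
Expand each term, using dx_k ∧ dx_i ∧ dx_j = sgn(permutation) dx_{(a)} ∧ dx_{(b)} ∧ dx_{(c)} with (a < b < c) sorted:
  d(3*y*z) includes (∂/∂z)(3*y*z) dz = (3*y) dz, which multiplied by dx ∧ dy gives (3*y) dx ∧ dy ∧ dz
Collecting like 3-forms: d(omega) = (3*y) dx ∧ dy ∧ dz.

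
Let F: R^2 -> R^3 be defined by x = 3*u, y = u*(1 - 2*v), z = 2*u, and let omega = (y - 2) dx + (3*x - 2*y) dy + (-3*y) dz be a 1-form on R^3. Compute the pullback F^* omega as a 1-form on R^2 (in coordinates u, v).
F^* omega = (-8*u*v^2 - 4*u*v + 4*u - 6) du + (u^2*(-8*v - 14)) dv

Using F^*(f dg) = (f ∘ F) d(g ∘ F), substitute each coordinate x_i by F_i(u, v) in f_i, and replace dx_i by d F_i = (∂F_i/∂u) du + (∂F_i/∂v) dv.
  For the x component: f_1(F) = -2*u*v + u - 2; d F_1 = (3) du + (0) dv
  For the y component: f_2(F) = u*(4*v + 7); d F_2 = (1 - 2*v) du + (-2*u) dv
  For the z component: f_3(F) = 3*u*(2*v - 1); d F_3 = (2) du + (0) dv
Combining and collecting du, dv coefficients:
  coeff of du: -8*u*v^2 - 4*u*v + 4*u - 6
  coeff of dv: u^2*(-8*v - 14)
F^* omega = (-8*u*v^2 - 4*u*v + 4*u - 6) du + (u^2*(-8*v - 14)) dv.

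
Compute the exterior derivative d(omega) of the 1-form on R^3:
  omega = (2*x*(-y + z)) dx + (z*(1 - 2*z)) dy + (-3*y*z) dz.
d(omega) = (2*x) dx ∧ dy + (-2*x) dx ∧ dz + (z - 1) dy ∧ dz

For a 1-form omega = sum_i f_i dx_i, the exterior derivative is
  d(omega) = sum_{i < j} (∂f_j/∂x_i - ∂f_i/∂x_j) dx_i ∧ dx_j.
  coefficient of dx ∧ dy: ∂f_2/∂x - ∂f_1/∂y = ∂(z*(1 - 2*z))/∂x - ∂(2*x*(-y + z))/∂y = 2*x
  coefficient of dx ∧ dz: ∂f_3/∂x - ∂f_1/∂z = ∂(-3*y*z)/∂x - ∂(2*x*(-y + z))/∂z = -2*x
  coefficient of dy ∧ dz: ∂f_3/∂y - ∂f_2/∂z = ∂(-3*y*z)/∂y - ∂(z*(1 - 2*z))/∂z = z - 1
Assembling: d(omega) = (2*x) dx ∧ dy + (-2*x) dx ∧ dz + (z - 1) dy ∧ dz.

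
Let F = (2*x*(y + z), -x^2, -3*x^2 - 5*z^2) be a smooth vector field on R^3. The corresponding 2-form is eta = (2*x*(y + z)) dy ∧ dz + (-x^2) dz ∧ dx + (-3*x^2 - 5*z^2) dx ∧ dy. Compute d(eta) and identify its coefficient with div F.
d(eta) = (2*y - 8*z) dx ∧ dy ∧ dz; div F = 2*y - 8*z

For a 2-form in R^3 of the form above, applying d gives a 3-form with coefficient ∂P/∂x + ∂Q/∂y + ∂R/∂z:
  ∂P/∂x = 2*y + 2*z
  ∂Q/∂y = 0
  ∂R/∂z = -10*z
Sum = 2*y - 8*z, which is exactly div F.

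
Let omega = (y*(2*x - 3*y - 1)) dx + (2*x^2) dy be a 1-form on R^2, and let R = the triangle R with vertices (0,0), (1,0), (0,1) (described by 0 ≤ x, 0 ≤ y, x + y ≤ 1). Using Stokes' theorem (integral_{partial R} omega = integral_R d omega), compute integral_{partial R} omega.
integral_(partial R) omega = 11/6

Stokes: integral_partial_R omega = integral_R d omega with d omega = (∂Q/∂x - ∂P/∂y) dx ∧ dy.
  ∂Q/∂x = 4*x
  ∂P/∂y = 2*x - 6*y - 1
  integrand = ∂Q/∂x - ∂P/∂y = 2*x + 6*y + 1.
Integrating over R: integral_0^1 integral_0^{1-x} (2*x + 6*y + 1) dy dx = 11/6.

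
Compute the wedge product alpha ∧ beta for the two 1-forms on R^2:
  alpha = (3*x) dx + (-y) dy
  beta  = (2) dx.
alpha ∧ beta = (2*y) dx ∧ dy

Distribute the wedge, using dx_i ∧ dx_j = -dx_j ∧ dx_i and dx_i ∧ dx_i = 0. For each pair (i, j) with i < j, the coefficient of dx_i ∧ dx_j in alpha ∧ beta is (alpha_i * beta_j - alpha_j * beta_i). Collecting: alpha ∧ beta = (2*y) dx ∧ dy.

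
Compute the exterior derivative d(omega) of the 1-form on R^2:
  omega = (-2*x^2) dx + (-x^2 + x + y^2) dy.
d(omega) = (1 - 2*x) dx ∧ dy

For a 1-form omega = sum_i f_i dx_i, the exterior derivative is
  d(omega) = sum_{i < j} (∂f_j/∂x_i - ∂f_i/∂x_j) dx_i ∧ dx_j.
  coefficient of dx ∧ dy: ∂f_2/∂x - ∂f_1/∂y = ∂(-x^2 + x + y^2)/∂x - ∂(-2*x^2)/∂y = 1 - 2*x
Assembling: d(omega) = (1 - 2*x) dx ∧ dy.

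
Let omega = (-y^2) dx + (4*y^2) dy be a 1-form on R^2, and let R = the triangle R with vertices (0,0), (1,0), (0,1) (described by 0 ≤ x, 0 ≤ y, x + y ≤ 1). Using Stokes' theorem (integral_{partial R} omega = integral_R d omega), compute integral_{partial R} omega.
integral_(partial R) omega = 1/3

Stokes: integral_partial_R omega = integral_R d omega with d omega = (∂Q/∂x - ∂P/∂y) dx ∧ dy.
  ∂Q/∂x = 0
  ∂P/∂y = -2*y
  integrand = ∂Q/∂x - ∂P/∂y = 2*y.
Integrating over R: integral_0^1 integral_0^{1-x} (2*y) dy dx = 1/3.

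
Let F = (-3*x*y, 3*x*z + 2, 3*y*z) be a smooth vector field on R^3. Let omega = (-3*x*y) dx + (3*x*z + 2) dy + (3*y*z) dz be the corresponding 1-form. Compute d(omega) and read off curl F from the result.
d(omega) = (-3*x + 3*z) dy ∧ dz + (0) dz ∧ dx + (3*x + 3*z) dx ∧ dy; curl F = (-3*x + 3*z, 0, 3*x + 3*z)

d omega = sum_{i<j} (∂f_j/∂x_i - ∂f_i/∂x_j) dx_i ∧ dx_j. Under the identification (dy ∧ dz, dz ∧ dx, dx ∧ dy) ↔ (e_x, e_y, e_z), the coefficients are exactly the components of curl F. Compute:
  ∂R/∂y - ∂Q/∂z = (3*z) - (3*x) = -3*x + 3*z
  ∂P/∂z - ∂R/∂x = (0) - (0) = 0
  ∂Q/∂x - ∂P/∂y = (3*z) - (-3*x) = 3*x + 3*z.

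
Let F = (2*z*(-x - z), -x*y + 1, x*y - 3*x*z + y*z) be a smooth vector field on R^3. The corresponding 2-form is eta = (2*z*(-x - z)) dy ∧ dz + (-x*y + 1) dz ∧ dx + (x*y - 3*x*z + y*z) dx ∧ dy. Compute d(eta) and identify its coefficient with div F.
d(eta) = (-4*x + y - 2*z) dx ∧ dy ∧ dz; div F = -4*x + y - 2*z

For a 2-form in R^3 of the form above, applying d gives a 3-form with coefficient ∂P/∂x + ∂Q/∂y + ∂R/∂z:
  ∂P/∂x = -2*z
  ∂Q/∂y = -x
  ∂R/∂z = -3*x + y
Sum = -4*x + y - 2*z, which is exactly div F.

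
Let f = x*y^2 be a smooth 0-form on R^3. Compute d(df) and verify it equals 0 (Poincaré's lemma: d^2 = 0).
d(df) = 0

Step 1: df = sum_i (∂f/∂x_i) dx_i = (y^2) dx + (2*x*y) dy + (0) dz.
Step 2: Apply d again. Using the 1-form formula, the coefficient of dx ∧ dy in d(df) is ∂^2 f/∂x ∂y - ∂^2 f/∂y ∂x = (2*y) - (2*y) = 0 (equality of mixed partials for smooth f).
Similarly for dx ∧ dz and dy ∧ dz — all coefficients vanish. So d(df) = 0.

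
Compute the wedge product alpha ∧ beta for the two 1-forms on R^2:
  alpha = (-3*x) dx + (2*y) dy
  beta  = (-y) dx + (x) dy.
alpha ∧ beta = (-3*x^2 + 2*y^2) dx ∧ dy

Distribute the wedge, using dx_i ∧ dx_j = -dx_j ∧ dx_i and dx_i ∧ dx_i = 0. For each pair (i, j) with i < j, the coefficient of dx_i ∧ dx_j in alpha ∧ beta is (alpha_i * beta_j - alpha_j * beta_i). Collecting: alpha ∧ beta = (-3*x^2 + 2*y^2) dx ∧ dy.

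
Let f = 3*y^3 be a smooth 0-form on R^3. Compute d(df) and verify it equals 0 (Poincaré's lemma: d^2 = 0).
d(df) = 0

Step 1: df = sum_i (∂f/∂x_i) dx_i = (0) dx + (9*y^2) dy + (0) dz.
Step 2: Apply d again. Using the 1-form formula, the coefficient of dx ∧ dy in d(df) is ∂^2 f/∂x ∂y - ∂^2 f/∂y ∂x = (0) - (0) = 0 (equality of mixed partials for smooth f).
Similarly for dx ∧ dz and dy ∧ dz — all coefficients vanish. So d(df) = 0.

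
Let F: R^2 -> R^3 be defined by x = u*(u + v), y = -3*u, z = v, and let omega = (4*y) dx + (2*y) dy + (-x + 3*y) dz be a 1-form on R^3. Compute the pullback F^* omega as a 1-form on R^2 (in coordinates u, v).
F^* omega = (6*u*(-4*u - 2*v + 3)) du + (u*(-13*u - v - 9)) dv

Using F^*(f dg) = (f ∘ F) d(g ∘ F), substitute each coordinate x_i by F_i(u, v) in f_i, and replace dx_i by d F_i = (∂F_i/∂u) du + (∂F_i/∂v) dv.
  For the x component: f_1(F) = -12*u; d F_1 = (2*u + v) du + (u) dv
  For the y component: f_2(F) = -6*u; d F_2 = (-3) du + (0) dv
  For the z component: f_3(F) = u*(-u - v - 9); d F_3 = (0) du + (1) dv
Combining and collecting du, dv coefficients:
  coeff of du: 6*u*(-4*u - 2*v + 3)
  coeff of dv: u*(-13*u - v - 9)
F^* omega = (6*u*(-4*u - 2*v + 3)) du + (u*(-13*u - v - 9)) dv.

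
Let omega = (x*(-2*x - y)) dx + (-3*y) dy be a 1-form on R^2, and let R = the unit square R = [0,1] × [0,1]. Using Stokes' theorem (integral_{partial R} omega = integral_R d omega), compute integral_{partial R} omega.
integral_(partial R) omega = 1/2

Stokes: integral_partial_R omega = integral_R d omega with d omega = (∂Q/∂x - ∂P/∂y) dx ∧ dy.
  ∂Q/∂x = 0
  ∂P/∂y = -x
  integrand = ∂Q/∂x - ∂P/∂y = x.
Integrating over R: integral_0^1 integral_0^1 (x) dx dy = 1/2.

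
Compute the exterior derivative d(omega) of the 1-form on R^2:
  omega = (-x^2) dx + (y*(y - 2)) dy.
d(omega) = 0

For a 1-form omega = sum_i f_i dx_i, the exterior derivative is
  d(omega) = sum_{i < j} (∂f_j/∂x_i - ∂f_i/∂x_j) dx_i ∧ dx_j.

Assembling: d(omega) = 0.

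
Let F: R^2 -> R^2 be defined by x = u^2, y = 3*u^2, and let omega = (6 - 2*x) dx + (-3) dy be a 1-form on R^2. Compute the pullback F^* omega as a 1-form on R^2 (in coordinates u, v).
F^* omega = (-4*u^3 - 6*u) du

Using F^*(f dg) = (f ∘ F) d(g ∘ F), substitute each coordinate x_i by F_i(u, v) in f_i, and replace dx_i by d F_i = (∂F_i/∂u) du + (∂F_i/∂v) dv.
  For the x component: f_1(F) = 6 - 2*u^2; d F_1 = (2*u) du + (0) dv
  For the y component: f_2(F) = -3; d F_2 = (6*u) du + (0) dv
Combining and collecting du, dv coefficients:
  coeff of du: -4*u^3 - 6*u
  coeff of dv: 0
F^* omega = (-4*u^3 - 6*u) du.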